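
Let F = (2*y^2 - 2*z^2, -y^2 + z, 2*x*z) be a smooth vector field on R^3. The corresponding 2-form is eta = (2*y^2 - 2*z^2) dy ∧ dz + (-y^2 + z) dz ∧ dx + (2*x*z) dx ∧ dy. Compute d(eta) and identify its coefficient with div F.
d(eta) = (2*x - 2*y) dx ∧ dy ∧ dz; div F = 2*x - 2*y

For a 2-form in R^3 of the form above, applying d gives a 3-form with coefficient ∂P/∂x + ∂Q/∂y + ∂R/∂z:
  ∂P/∂x = 0
  ∂Q/∂y = -2*y
  ∂R/∂z = 2*x
Sum = 2*x - 2*y, which is exactly div F.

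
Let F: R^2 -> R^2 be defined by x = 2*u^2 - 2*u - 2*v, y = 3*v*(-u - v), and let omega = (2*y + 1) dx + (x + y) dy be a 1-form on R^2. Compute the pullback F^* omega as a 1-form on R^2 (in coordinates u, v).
F^* omega = (-30*u^2*v - 15*u*v^2 + 18*u*v + 4*u + 9*v^3 + 18*v^2 - 2) du + (-6*u^3 - 3*u^2*v + 6*u^2 + 27*u*v^2 + 30*u*v + 18*v^3 + 24*v^2 - 2) dv

Using F^*(f dg) = (f ∘ F) d(g ∘ F), substitute each coordinate x_i by F_i(u, v) in f_i, and replace dx_i by d F_i = (∂F_i/∂u) du + (∂F_i/∂v) dv.
  For the x component: f_1(F) = -6*u*v - 6*v^2 + 1; d F_1 = (4*u - 2) du + (-2) dv
  For the y component: f_2(F) = 2*u^2 - 3*u*v - 2*u - 3*v^2 - 2*v; d F_2 = (-3*v) du + (-3*u - 6*v) dv
Combining and collecting du, dv coefficients:
  coeff of du: -30*u^2*v - 15*u*v^2 + 18*u*v + 4*u + 9*v^3 + 18*v^2 - 2
  coeff of dv: -6*u^3 - 3*u^2*v + 6*u^2 + 27*u*v^2 + 30*u*v + 18*v^3 + 24*v^2 - 2
F^* omega = (-30*u^2*v - 15*u*v^2 + 18*u*v + 4*u + 9*v^3 + 18*v^2 - 2) du + (-6*u^3 - 3*u^2*v + 6*u^2 + 27*u*v^2 + 30*u*v + 18*v^3 + 24*v^2 - 2) dv.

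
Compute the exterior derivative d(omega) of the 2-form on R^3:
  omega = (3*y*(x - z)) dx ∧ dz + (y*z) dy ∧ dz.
d(omega) = (-3*x + 3*z) dx ∧ dy ∧ dz

For a 2-form omega = sum_{i<j} g_{ij} dx_i ∧ dx_j, the exterior derivative is
  d(omega) = sum_{i<j} d(g_{ij}) ∧ dx_i ∧ dx_j = sum_{i<j, k} (∂g_{ij}/∂x_k) dx_k ∧ dx_i ∧ dx_j.
Expand each term, using dx_k ∧ dx_i ∧ dx_j = sgn(permutation) dx_{(a)} ∧ dx_{(b)} ∧ dx_{(c)} with (a < b < c) sorted:
  d(3*y*(x - z)) includes (∂/∂y)(3*y*(x - z)) dy = (3*x - 3*z) dy, which multiplied by dx ∧ dz gives (-3*x + 3*z) dx ∧ dy ∧ dz
Collecting like 3-forms: d(omega) = (-3*x + 3*z) dx ∧ dy ∧ dz.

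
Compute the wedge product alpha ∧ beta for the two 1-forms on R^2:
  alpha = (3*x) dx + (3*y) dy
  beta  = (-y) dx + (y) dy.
alpha ∧ beta = (3*y*(x + y)) dx ∧ dy

Distribute the wedge, using dx_i ∧ dx_j = -dx_j ∧ dx_i and dx_i ∧ dx_i = 0. For each pair (i, j) with i < j, the coefficient of dx_i ∧ dx_j in alpha ∧ beta is (alpha_i * beta_j - alpha_j * beta_i). Collecting: alpha ∧ beta = (3*y*(x + y)) dx ∧ dy.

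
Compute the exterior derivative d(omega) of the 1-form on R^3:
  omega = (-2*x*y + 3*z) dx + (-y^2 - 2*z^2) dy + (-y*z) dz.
d(omega) = (2*x) dx ∧ dy + (-3) dx ∧ dz + (3*z) dy ∧ dz

For a 1-form omega = sum_i f_i dx_i, the exterior derivative is
  d(omega) = sum_{i < j} (∂f_j/∂x_i - ∂f_i/∂x_j) dx_i ∧ dx_j.
  coefficient of dx ∧ dy: ∂f_2/∂x - ∂f_1/∂y = ∂(-y^2 - 2*z^2)/∂x - ∂(-2*x*y + 3*z)/∂y = 2*x
  coefficient of dx ∧ dz: ∂f_3/∂x - ∂f_1/∂z = ∂(-y*z)/∂x - ∂(-2*x*y + 3*z)/∂z = -3
  coefficient of dy ∧ dz: ∂f_3/∂y - ∂f_2/∂z = ∂(-y*z)/∂y - ∂(-y^2 - 2*z^2)/∂z = 3*z
Assembling: d(omega) = (2*x) dx ∧ dy + (-3) dx ∧ dz + (3*z) dy ∧ dz.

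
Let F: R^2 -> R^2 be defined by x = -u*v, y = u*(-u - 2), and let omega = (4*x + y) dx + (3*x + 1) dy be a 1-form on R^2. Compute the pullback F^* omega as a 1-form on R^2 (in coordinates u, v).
F^* omega = (7*u^2*v + 4*u*v^2 + 8*u*v - 2*u - 2) du + (u^2*(u + 4*v + 2)) dv

Using F^*(f dg) = (f ∘ F) d(g ∘ F), substitute each coordinate x_i by F_i(u, v) in f_i, and replace dx_i by d F_i = (∂F_i/∂u) du + (∂F_i/∂v) dv.
  For the x component: f_1(F) = u*(-u - 4*v - 2); d F_1 = (-v) du + (-u) dv
  For the y component: f_2(F) = -3*u*v + 1; d F_2 = (-2*u - 2) du + (0) dv
Combining and collecting du, dv coefficients:
  coeff of du: 7*u^2*v + 4*u*v^2 + 8*u*v - 2*u - 2
  coeff of dv: u^2*(u + 4*v + 2)
F^* omega = (7*u^2*v + 4*u*v^2 + 8*u*v - 2*u - 2) du + (u^2*(u + 4*v + 2)) dv.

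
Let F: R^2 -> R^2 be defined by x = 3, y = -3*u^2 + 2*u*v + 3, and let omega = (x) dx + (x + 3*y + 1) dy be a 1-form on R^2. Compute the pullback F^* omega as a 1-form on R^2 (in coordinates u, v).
F^* omega = (54*u^3 - 54*u^2*v + 12*u*v^2 - 78*u + 26*v) du + (2*u*(-9*u^2 + 6*u*v + 13)) dv

Using F^*(f dg) = (f ∘ F) d(g ∘ F), substitute each coordinate x_i by F_i(u, v) in f_i, and replace dx_i by d F_i = (∂F_i/∂u) du + (∂F_i/∂v) dv.
  For the x component: f_1(F) = 3; d F_1 = (0) du + (0) dv
  For the y component: f_2(F) = -9*u^2 + 6*u*v + 13; d F_2 = (-6*u + 2*v) du + (2*u) dv
Combining and collecting du, dv coefficients:
  coeff of du: 54*u^3 - 54*u^2*v + 12*u*v^2 - 78*u + 26*v
  coeff of dv: 2*u*(-9*u^2 + 6*u*v + 13)
F^* omega = (54*u^3 - 54*u^2*v + 12*u*v^2 - 78*u + 26*v) du + (2*u*(-9*u^2 + 6*u*v + 13)) dv.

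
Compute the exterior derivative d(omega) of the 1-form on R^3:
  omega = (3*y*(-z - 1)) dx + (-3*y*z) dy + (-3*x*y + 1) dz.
d(omega) = (3*z + 3) dx ∧ dy + (-3*x + 3*y) dy ∧ dz

For a 1-form omega = sum_i f_i dx_i, the exterior derivative is
  d(omega) = sum_{i < j} (∂f_j/∂x_i - ∂f_i/∂x_j) dx_i ∧ dx_j.
  coefficient of dx ∧ dy: ∂f_2/∂x - ∂f_1/∂y = ∂(-3*y*z)/∂x - ∂(3*y*(-z - 1))/∂y = 3*z + 3
  coefficient of dy ∧ dz: ∂f_3/∂y - ∂f_2/∂z = ∂(-3*x*y + 1)/∂y - ∂(-3*y*z)/∂z = -3*x + 3*y
Assembling: d(omega) = (3*z + 3) dx ∧ dy + (-3*x + 3*y) dy ∧ dz.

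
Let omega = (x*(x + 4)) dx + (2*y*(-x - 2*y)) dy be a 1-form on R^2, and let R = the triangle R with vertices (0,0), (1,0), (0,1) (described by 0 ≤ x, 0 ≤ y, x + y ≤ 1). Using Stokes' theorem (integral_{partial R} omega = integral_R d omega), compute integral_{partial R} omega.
integral_(partial R) omega = -1/3

Stokes: integral_partial_R omega = integral_R d omega with d omega = (∂Q/∂x - ∂P/∂y) dx ∧ dy.
  ∂Q/∂x = -2*y
  ∂P/∂y = 0
  integrand = ∂Q/∂x - ∂P/∂y = -2*y.
Integrating over R: integral_0^1 integral_0^{1-x} (-2*y) dy dx = -1/3.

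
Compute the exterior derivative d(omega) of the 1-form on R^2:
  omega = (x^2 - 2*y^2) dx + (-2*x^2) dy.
d(omega) = (-4*x + 4*y) dx ∧ dy

For a 1-form omega = sum_i f_i dx_i, the exterior derivative is
  d(omega) = sum_{i < j} (∂f_j/∂x_i - ∂f_i/∂x_j) dx_i ∧ dx_j.
  coefficient of dx ∧ dy: ∂f_2/∂x - ∂f_1/∂y = ∂(-2*x^2)/∂x - ∂(x^2 - 2*y^2)/∂y = -4*x + 4*y
Assembling: d(omega) = (-4*x + 4*y) dx ∧ dy.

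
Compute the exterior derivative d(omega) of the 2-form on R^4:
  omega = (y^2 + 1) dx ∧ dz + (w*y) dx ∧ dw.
d(omega) = (-2*y) dx ∧ dy ∧ dz + (-w) dx ∧ dy ∧ dw

For a 2-form omega = sum_{i<j} g_{ij} dx_i ∧ dx_j, the exterior derivative is
  d(omega) = sum_{i<j} d(g_{ij}) ∧ dx_i ∧ dx_j = sum_{i<j, k} (∂g_{ij}/∂x_k) dx_k ∧ dx_i ∧ dx_j.
Expand each term, using dx_k ∧ dx_i ∧ dx_j = sgn(permutation) dx_{(a)} ∧ dx_{(b)} ∧ dx_{(c)} with (a < b < c) sorted:
  d(y^2 + 1) includes (∂/∂y)(y^2 + 1) dy = (2*y) dy, which multiplied by dx ∧ dz gives (-2*y) dx ∧ dy ∧ dz
  d(w*y) includes (∂/∂y)(w*y) dy = (w) dy, which multiplied by dx ∧ dw gives (-w) dx ∧ dy ∧ dw
Collecting like 3-forms: d(omega) = (-2*y) dx ∧ dy ∧ dz + (-w) dx ∧ dy ∧ dw.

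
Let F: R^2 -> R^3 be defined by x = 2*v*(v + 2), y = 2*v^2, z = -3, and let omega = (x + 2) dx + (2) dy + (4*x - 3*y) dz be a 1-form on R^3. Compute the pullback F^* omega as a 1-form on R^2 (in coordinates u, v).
F^* omega = (8*v^3 + 24*v^2 + 32*v + 8) dv

Using F^*(f dg) = (f ∘ F) d(g ∘ F), substitute each coordinate x_i by F_i(u, v) in f_i, and replace dx_i by d F_i = (∂F_i/∂u) du + (∂F_i/∂v) dv.
  For the x component: f_1(F) = 2*v^2 + 4*v + 2; d F_1 = (0) du + (4*v + 4) dv
  For the y component: f_2(F) = 2; d F_2 = (0) du + (4*v) dv
  For the z component: f_3(F) = 2*v*(v + 8); d F_3 = (0) du + (0) dv
Combining and collecting du, dv coefficients:
  coeff of du: 0
  coeff of dv: 8*v^3 + 24*v^2 + 32*v + 8
F^* omega = (8*v^3 + 24*v^2 + 32*v + 8) dv.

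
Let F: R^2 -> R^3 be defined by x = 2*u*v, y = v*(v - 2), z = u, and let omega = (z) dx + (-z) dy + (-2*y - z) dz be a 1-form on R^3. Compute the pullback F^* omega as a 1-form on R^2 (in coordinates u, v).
F^* omega = (2*u*v - u - 2*v^2 + 4*v) du + (2*u*(u - v + 1)) dv

Using F^*(f dg) = (f ∘ F) d(g ∘ F), substitute each coordinate x_i by F_i(u, v) in f_i, and replace dx_i by d F_i = (∂F_i/∂u) du + (∂F_i/∂v) dv.
  For the x component: f_1(F) = u; d F_1 = (2*v) du + (2*u) dv
  For the y component: f_2(F) = -u; d F_2 = (0) du + (2*v - 2) dv
  For the z component: f_3(F) = -u - 2*v^2 + 4*v; d F_3 = (1) du + (0) dv
Combining and collecting du, dv coefficients:
  coeff of du: 2*u*v - u - 2*v^2 + 4*v
  coeff of dv: 2*u*(u - v + 1)
F^* omega = (2*u*v - u - 2*v^2 + 4*v) du + (2*u*(u - v + 1)) dv.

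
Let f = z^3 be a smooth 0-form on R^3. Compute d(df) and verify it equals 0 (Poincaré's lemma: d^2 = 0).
d(df) = 0

Step 1: df = sum_i (∂f/∂x_i) dx_i = (0) dx + (0) dy + (3*z^2) dz.
Step 2: Apply d again. Using the 1-form formula, the coefficient of dx ∧ dy in d(df) is ∂^2 f/∂x ∂y - ∂^2 f/∂y ∂x = (0) - (0) = 0 (equality of mixed partials for smooth f).
Similarly for dx ∧ dz and dy ∧ dz — all coefficients vanish. So d(df) = 0.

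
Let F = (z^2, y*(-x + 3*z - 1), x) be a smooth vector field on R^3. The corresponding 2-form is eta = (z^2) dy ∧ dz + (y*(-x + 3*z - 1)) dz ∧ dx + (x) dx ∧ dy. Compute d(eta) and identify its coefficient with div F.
d(eta) = (-x + 3*z - 1) dx ∧ dy ∧ dz; div F = -x + 3*z - 1

For a 2-form in R^3 of the form above, applying d gives a 3-form with coefficient ∂P/∂x + ∂Q/∂y + ∂R/∂z:
  ∂P/∂x = 0
  ∂Q/∂y = -x + 3*z - 1
  ∂R/∂z = 0
Sum = -x + 3*z - 1, which is exactly div F.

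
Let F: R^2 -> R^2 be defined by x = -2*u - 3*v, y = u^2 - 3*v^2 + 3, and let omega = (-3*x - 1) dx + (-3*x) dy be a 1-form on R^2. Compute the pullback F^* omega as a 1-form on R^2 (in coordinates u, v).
F^* omega = (12*u^2 + 18*u*v - 12*u - 18*v + 2) du + (-36*u*v - 18*u - 54*v^2 - 27*v + 3) dv

Using F^*(f dg) = (f ∘ F) d(g ∘ F), substitute each coordinate x_i by F_i(u, v) in f_i, and replace dx_i by d F_i = (∂F_i/∂u) du + (∂F_i/∂v) dv.
  For the x component: f_1(F) = 6*u + 9*v - 1; d F_1 = (-2) du + (-3) dv
  For the y component: f_2(F) = 6*u + 9*v; d F_2 = (2*u) du + (-6*v) dv
Combining and collecting du, dv coefficients:
  coeff of du: 12*u^2 + 18*u*v - 12*u - 18*v + 2
  coeff of dv: -36*u*v - 18*u - 54*v^2 - 27*v + 3
F^* omega = (12*u^2 + 18*u*v - 12*u - 18*v + 2) du + (-36*u*v - 18*u - 54*v^2 - 27*v + 3) dv.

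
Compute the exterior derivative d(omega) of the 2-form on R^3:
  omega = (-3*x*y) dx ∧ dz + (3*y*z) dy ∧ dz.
d(omega) = (3*x) dx ∧ dy ∧ dz

For a 2-form omega = sum_{i<j} g_{ij} dx_i ∧ dx_j, the exterior derivative is
  d(omega) = sum_{i<j} d(g_{ij}) ∧ dx_i ∧ dx_j = sum_{i<j, k} (∂g_{ij}/∂x_k) dx_k ∧ dx_i ∧ dx_j.
Expand each term, using dx_k ∧ dx_i ∧ dx_j = sgn(permutation) dx_{(a)} ∧ dx_{(b)} ∧ dx_{(c)} with (a < b < c) sorted:
  d(-3*x*y) includes (∂/∂y)(-3*x*y) dy = (-3*x) dy, which multiplied by dx ∧ dz gives (3*x) dx ∧ dy ∧ dz
Collecting like 3-forms: d(omega) = (3*x) dx ∧ dy ∧ dz.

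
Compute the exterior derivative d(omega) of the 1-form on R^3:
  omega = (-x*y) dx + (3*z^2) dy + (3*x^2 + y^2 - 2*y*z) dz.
d(omega) = (x) dx ∧ dy + (6*x) dx ∧ dz + (2*y - 8*z) dy ∧ dz

For a 1-form omega = sum_i f_i dx_i, the exterior derivative is
  d(omega) = sum_{i < j} (∂f_j/∂x_i - ∂f_i/∂x_j) dx_i ∧ dx_j.
  coefficient of dx ∧ dy: ∂f_2/∂x - ∂f_1/∂y = ∂(3*z^2)/∂x - ∂(-x*y)/∂y = x
  coefficient of dx ∧ dz: ∂f_3/∂x - ∂f_1/∂z = ∂(3*x^2 + y^2 - 2*y*z)/∂x - ∂(-x*y)/∂z = 6*x
  coefficient of dy ∧ dz: ∂f_3/∂y - ∂f_2/∂z = ∂(3*x^2 + y^2 - 2*y*z)/∂y - ∂(3*z^2)/∂z = 2*y - 8*z
Assembling: d(omega) = (x) dx ∧ dy + (6*x) dx ∧ dz + (2*y - 8*z) dy ∧ dz.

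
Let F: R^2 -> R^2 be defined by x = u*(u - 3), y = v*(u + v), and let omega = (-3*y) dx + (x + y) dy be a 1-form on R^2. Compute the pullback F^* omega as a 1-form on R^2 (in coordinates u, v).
F^* omega = (v*(-5*u^2 - 5*u*v + 6*u + v^2 + 9*v)) du + (u^3 + 3*u^2*v - 3*u^2 + 3*u*v^2 - 6*u*v + 2*v^3) dv

Using F^*(f dg) = (f ∘ F) d(g ∘ F), substitute each coordinate x_i by F_i(u, v) in f_i, and replace dx_i by d F_i = (∂F_i/∂u) du + (∂F_i/∂v) dv.
  For the x component: f_1(F) = 3*v*(-u - v); d F_1 = (2*u - 3) du + (0) dv
  For the y component: f_2(F) = u^2 + u*v - 3*u + v^2; d F_2 = (v) du + (u + 2*v) dv
Combining and collecting du, dv coefficients:
  coeff of du: v*(-5*u^2 - 5*u*v + 6*u + v^2 + 9*v)
  coeff of dv: u^3 + 3*u^2*v - 3*u^2 + 3*u*v^2 - 6*u*v + 2*v^3
F^* omega = (v*(-5*u^2 - 5*u*v + 6*u + v^2 + 9*v)) du + (u^3 + 3*u^2*v - 3*u^2 + 3*u*v^2 - 6*u*v + 2*v^3) dv.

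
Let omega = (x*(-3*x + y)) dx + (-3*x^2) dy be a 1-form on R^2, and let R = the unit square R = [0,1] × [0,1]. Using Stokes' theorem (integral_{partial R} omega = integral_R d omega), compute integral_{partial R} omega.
integral_(partial R) omega = -7/2

Stokes: integral_partial_R omega = integral_R d omega with d omega = (∂Q/∂x - ∂P/∂y) dx ∧ dy.
  ∂Q/∂x = -6*x
  ∂P/∂y = x
  integrand = ∂Q/∂x - ∂P/∂y = -7*x.
Integrating over R: integral_0^1 integral_0^1 (-7*x) dx dy = -7/2.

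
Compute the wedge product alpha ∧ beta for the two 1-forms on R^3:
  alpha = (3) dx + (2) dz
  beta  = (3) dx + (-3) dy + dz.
alpha ∧ beta = (-9) dx ∧ dy + (-3) dx ∧ dz + (6) dy ∧ dz

Distribute the wedge, using dx_i ∧ dx_j = -dx_j ∧ dx_i and dx_i ∧ dx_i = 0. For each pair (i, j) with i < j, the coefficient of dx_i ∧ dx_j in alpha ∧ beta is (alpha_i * beta_j - alpha_j * beta_i). Collecting: alpha ∧ beta = (-9) dx ∧ dy + (-3) dx ∧ dz + (6) dy ∧ dz.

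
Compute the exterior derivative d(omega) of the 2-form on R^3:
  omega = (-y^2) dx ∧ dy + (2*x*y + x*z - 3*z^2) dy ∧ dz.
d(omega) = (2*y + z) dx ∧ dy ∧ dz

For a 2-form omega = sum_{i<j} g_{ij} dx_i ∧ dx_j, the exterior derivative is
  d(omega) = sum_{i<j} d(g_{ij}) ∧ dx_i ∧ dx_j = sum_{i<j, k} (∂g_{ij}/∂x_k) dx_k ∧ dx_i ∧ dx_j.
Expand each term, using dx_k ∧ dx_i ∧ dx_j = sgn(permutation) dx_{(a)} ∧ dx_{(b)} ∧ dx_{(c)} with (a < b < c) sorted:
  d(2*x*y + x*z - 3*z^2) includes (∂/∂x)(2*x*y + x*z - 3*z^2) dx = (2*y + z) dx, which multiplied by dy ∧ dz gives (2*y + z) dx ∧ dy ∧ dz
Collecting like 3-forms: d(omega) = (2*y + z) dx ∧ dy ∧ dz.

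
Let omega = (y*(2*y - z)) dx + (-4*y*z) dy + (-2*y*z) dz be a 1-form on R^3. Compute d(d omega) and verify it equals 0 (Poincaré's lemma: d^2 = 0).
d(d omega) = 0

Step 1: d omega = sum_{i<j} (∂f_j/∂x_i - ∂f_i/∂x_j) dx_i ∧ dx_j:
  coeff of dx ∧ dy: -4*y + z
  coeff of dx ∧ dz: y
  coeff of dy ∧ dz: 4*y - 2*z
Step 2: Apply d again to each 2-form coefficient. The only possible 3-form in R^3 is dx ∧ dy ∧ dz, with coefficient
  ∂(coeff of dy∧dz)/∂x - ∂(coeff of dx∧dz)/∂y + ∂(coeff of dx∧dy)/∂z
  = ∂/∂x (4*y - 2*z) - ∂/∂y (y) + ∂/∂z (-4*y + z).
Each of these terms simplifies to sums of mixed partials that cancel in pairs. The result is 0 (by equality of mixed partials for smooth functions — Schwarz / Clairaut).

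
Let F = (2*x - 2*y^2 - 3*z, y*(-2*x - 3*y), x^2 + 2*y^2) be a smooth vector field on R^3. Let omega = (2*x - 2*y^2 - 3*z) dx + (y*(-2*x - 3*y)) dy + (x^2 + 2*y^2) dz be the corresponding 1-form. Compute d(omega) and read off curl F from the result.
d(omega) = (4*y) dy ∧ dz + (-2*x - 3) dz ∧ dx + (2*y) dx ∧ dy; curl F = (4*y, -2*x - 3, 2*y)

d omega = sum_{i<j} (∂f_j/∂x_i - ∂f_i/∂x_j) dx_i ∧ dx_j. Under the identification (dy ∧ dz, dz ∧ dx, dx ∧ dy) ↔ (e_x, e_y, e_z), the coefficients are exactly the components of curl F. Compute:
  ∂R/∂y - ∂Q/∂z = (4*y) - (0) = 4*y
  ∂P/∂z - ∂R/∂x = (-3) - (2*x) = -2*x - 3
  ∂Q/∂x - ∂P/∂y = (-2*y) - (-4*y) = 2*y.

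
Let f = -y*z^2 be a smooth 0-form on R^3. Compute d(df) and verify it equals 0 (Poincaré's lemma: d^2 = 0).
d(df) = 0

Step 1: df = sum_i (∂f/∂x_i) dx_i = (0) dx + (-z^2) dy + (-2*y*z) dz.
Step 2: Apply d again. Using the 1-form formula, the coefficient of dx ∧ dy in d(df) is ∂^2 f/∂x ∂y - ∂^2 f/∂y ∂x = (0) - (0) = 0 (equality of mixed partials for smooth f).
Similarly for dx ∧ dz and dy ∧ dz — all coefficients vanish. So d(df) = 0.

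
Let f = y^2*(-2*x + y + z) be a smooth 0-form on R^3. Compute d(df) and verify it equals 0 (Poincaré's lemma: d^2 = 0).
d(df) = 0

Step 1: df = sum_i (∂f/∂x_i) dx_i = (-2*y^2) dx + (y*(-4*x + 3*y + 2*z)) dy + (y^2) dz.
Step 2: Apply d again. Using the 1-form formula, the coefficient of dx ∧ dy in d(df) is ∂^2 f/∂x ∂y - ∂^2 f/∂y ∂x = (-4*y) - (-4*y) = 0 (equality of mixed partials for smooth f).
Similarly for dx ∧ dz and dy ∧ dz — all coefficients vanish. So d(df) = 0.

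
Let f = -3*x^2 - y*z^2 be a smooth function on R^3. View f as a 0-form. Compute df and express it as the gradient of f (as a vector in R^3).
df = (-6*x) dx + (-z^2) dy + (-2*y*z) dz; grad f = (-6*x, -z^2, -2*y*z)

For a 0-form f, d f = (∂f/∂x) dx + (∂f/∂y) dy + (∂f/∂z) dz. The components of the vector representation are exactly the entries of grad f in Cartesian coordinates:
  ∂f/∂x = -6*x
  ∂f/∂y = -z^2
  ∂f/∂z = -2*y*z.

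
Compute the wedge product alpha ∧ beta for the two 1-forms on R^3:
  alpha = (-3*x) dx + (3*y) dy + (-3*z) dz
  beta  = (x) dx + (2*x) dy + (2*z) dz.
alpha ∧ beta = (-3*x*(2*x + y)) dx ∧ dy + (-3*x*z) dx ∧ dz + (6*z*(x + y)) dy ∧ dz

Distribute the wedge, using dx_i ∧ dx_j = -dx_j ∧ dx_i and dx_i ∧ dx_i = 0. For each pair (i, j) with i < j, the coefficient of dx_i ∧ dx_j in alpha ∧ beta is (alpha_i * beta_j - alpha_j * beta_i). Collecting: alpha ∧ beta = (-3*x*(2*x + y)) dx ∧ dy + (-3*x*z) dx ∧ dz + (6*z*(x + y)) dy ∧ dz.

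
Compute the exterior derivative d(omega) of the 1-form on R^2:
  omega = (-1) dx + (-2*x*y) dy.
d(omega) = (-2*y) dx ∧ dy

For a 1-form omega = sum_i f_i dx_i, the exterior derivative is
  d(omega) = sum_{i < j} (∂f_j/∂x_i - ∂f_i/∂x_j) dx_i ∧ dx_j.
  coefficient of dx ∧ dy: ∂f_2/∂x - ∂f_1/∂y = ∂(-2*x*y)/∂x - ∂(-1)/∂y = -2*y
Assembling: d(omega) = (-2*y) dx ∧ dy.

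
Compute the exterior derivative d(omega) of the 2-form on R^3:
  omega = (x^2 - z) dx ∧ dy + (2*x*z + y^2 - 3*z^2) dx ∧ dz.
d(omega) = (-2*y - 1) dx ∧ dy ∧ dz

For a 2-form omega = sum_{i<j} g_{ij} dx_i ∧ dx_j, the exterior derivative is
  d(omega) = sum_{i<j} d(g_{ij}) ∧ dx_i ∧ dx_j = sum_{i<j, k} (∂g_{ij}/∂x_k) dx_k ∧ dx_i ∧ dx_j.
Expand each term, using dx_k ∧ dx_i ∧ dx_j = sgn(permutation) dx_{(a)} ∧ dx_{(b)} ∧ dx_{(c)} with (a < b < c) sorted:
  d(x^2 - z) includes (∂/∂z)(x^2 - z) dz = (-1) dz, which multiplied by dx ∧ dy gives (-1) dx ∧ dy ∧ dz
  d(2*x*z + y^2 - 3*z^2) includes (∂/∂y)(2*x*z + y^2 - 3*z^2) dy = (2*y) dy, which multiplied by dx ∧ dz gives (-2*y) dx ∧ dy ∧ dz
Collecting like 3-forms: d(omega) = (-2*y - 1) dx ∧ dy ∧ dz.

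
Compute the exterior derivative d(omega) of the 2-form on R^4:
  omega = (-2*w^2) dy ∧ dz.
d(omega) = (-4*w) dy ∧ dz ∧ dw

For a 2-form omega = sum_{i<j} g_{ij} dx_i ∧ dx_j, the exterior derivative is
  d(omega) = sum_{i<j} d(g_{ij}) ∧ dx_i ∧ dx_j = sum_{i<j, k} (∂g_{ij}/∂x_k) dx_k ∧ dx_i ∧ dx_j.
Expand each term, using dx_k ∧ dx_i ∧ dx_j = sgn(permutation) dx_{(a)} ∧ dx_{(b)} ∧ dx_{(c)} with (a < b < c) sorted:
  d(-2*w^2) includes (∂/∂w)(-2*w^2) dw = (-4*w) dw, which multiplied by dy ∧ dz gives (-4*w) dy ∧ dz ∧ dw
Collecting like 3-forms: d(omega) = (-4*w) dy ∧ dz ∧ dw.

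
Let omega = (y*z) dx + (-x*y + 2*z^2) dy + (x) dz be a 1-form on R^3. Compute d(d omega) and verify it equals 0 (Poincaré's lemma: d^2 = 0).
d(d omega) = 0

Step 1: d omega = sum_{i<j} (∂f_j/∂x_i - ∂f_i/∂x_j) dx_i ∧ dx_j:
  coeff of dx ∧ dy: -y - z
  coeff of dx ∧ dz: 1 - y
  coeff of dy ∧ dz: -4*z
Step 2: Apply d again to each 2-form coefficient. The only possible 3-form in R^3 is dx ∧ dy ∧ dz, with coefficient
  ∂(coeff of dy∧dz)/∂x - ∂(coeff of dx∧dz)/∂y + ∂(coeff of dx∧dy)/∂z
  = ∂/∂x (-4*z) - ∂/∂y (1 - y) + ∂/∂z (-y - z).
Each of these terms simplifies to sums of mixed partials that cancel in pairs. The result is 0 (by equality of mixed partials for smooth functions — Schwarz / Clairaut).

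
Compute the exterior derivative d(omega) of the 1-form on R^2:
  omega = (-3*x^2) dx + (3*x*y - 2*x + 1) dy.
d(omega) = (3*y - 2) dx ∧ dy

For a 1-form omega = sum_i f_i dx_i, the exterior derivative is
  d(omega) = sum_{i < j} (∂f_j/∂x_i - ∂f_i/∂x_j) dx_i ∧ dx_j.
  coefficient of dx ∧ dy: ∂f_2/∂x - ∂f_1/∂y = ∂(3*x*y - 2*x + 1)/∂x - ∂(-3*x^2)/∂y = 3*y - 2
Assembling: d(omega) = (3*y - 2) dx ∧ dy.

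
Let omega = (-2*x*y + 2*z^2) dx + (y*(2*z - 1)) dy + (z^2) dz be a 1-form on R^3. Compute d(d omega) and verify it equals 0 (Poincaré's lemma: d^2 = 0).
d(d omega) = 0

Step 1: d omega = sum_{i<j} (∂f_j/∂x_i - ∂f_i/∂x_j) dx_i ∧ dx_j:
  coeff of dx ∧ dy: 2*x
  coeff of dx ∧ dz: -4*z
  coeff of dy ∧ dz: -2*y
Step 2: Apply d again to each 2-form coefficient. The only possible 3-form in R^3 is dx ∧ dy ∧ dz, with coefficient
  ∂(coeff of dy∧dz)/∂x - ∂(coeff of dx∧dz)/∂y + ∂(coeff of dx∧dy)/∂z
  = ∂/∂x (-2*y) - ∂/∂y (-4*z) + ∂/∂z (2*x).
Each of these terms simplifies to sums of mixed partials that cancel in pairs. The result is 0 (by equality of mixed partials for smooth functions — Schwarz / Clairaut).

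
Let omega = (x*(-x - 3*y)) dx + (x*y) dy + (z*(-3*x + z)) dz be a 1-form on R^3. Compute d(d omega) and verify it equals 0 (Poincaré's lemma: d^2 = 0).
d(d omega) = 0

Step 1: d omega = sum_{i<j} (∂f_j/∂x_i - ∂f_i/∂x_j) dx_i ∧ dx_j:
  coeff of dx ∧ dy: 3*x + y
  coeff of dx ∧ dz: -3*z
  coeff of dy ∧ dz: 0
Step 2: Apply d again to each 2-form coefficient. The only possible 3-form in R^3 is dx ∧ dy ∧ dz, with coefficient
  ∂(coeff of dy∧dz)/∂x - ∂(coeff of dx∧dz)/∂y + ∂(coeff of dx∧dy)/∂z
  = ∂/∂x (0) - ∂/∂y (-3*z) + ∂/∂z (3*x + y).
Each of these terms simplifies to sums of mixed partials that cancel in pairs. The result is 0 (by equality of mixed partials for smooth functions — Schwarz / Clairaut).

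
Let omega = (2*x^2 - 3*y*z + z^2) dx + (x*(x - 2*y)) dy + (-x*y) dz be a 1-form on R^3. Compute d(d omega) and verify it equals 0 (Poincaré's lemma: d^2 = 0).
d(d omega) = 0

Step 1: d omega = sum_{i<j} (∂f_j/∂x_i - ∂f_i/∂x_j) dx_i ∧ dx_j:
  coeff of dx ∧ dy: 2*x - 2*y + 3*z
  coeff of dx ∧ dz: 2*y - 2*z
  coeff of dy ∧ dz: -x
Step 2: Apply d again to each 2-form coefficient. The only possible 3-form in R^3 is dx ∧ dy ∧ dz, with coefficient
  ∂(coeff of dy∧dz)/∂x - ∂(coeff of dx∧dz)/∂y + ∂(coeff of dx∧dy)/∂z
  = ∂/∂x (-x) - ∂/∂y (2*y - 2*z) + ∂/∂z (2*x - 2*y + 3*z).
Each of these terms simplifies to sums of mixed partials that cancel in pairs. The result is 0 (by equality of mixed partials for smooth functions — Schwarz / Clairaut).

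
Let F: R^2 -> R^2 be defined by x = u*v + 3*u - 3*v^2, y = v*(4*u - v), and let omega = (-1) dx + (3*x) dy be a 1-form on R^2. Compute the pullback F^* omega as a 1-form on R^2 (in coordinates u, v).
F^* omega = (12*u*v^2 + 36*u*v - 36*v^3 - v - 3) du + (12*u^2*v + 36*u^2 - 42*u*v^2 - 18*u*v - u + 18*v^3 + 6*v) dv

Using F^*(f dg) = (f ∘ F) d(g ∘ F), substitute each coordinate x_i by F_i(u, v) in f_i, and replace dx_i by d F_i = (∂F_i/∂u) du + (∂F_i/∂v) dv.
  For the x component: f_1(F) = -1; d F_1 = (v + 3) du + (u - 6*v) dv
  For the y component: f_2(F) = 3*u*v + 9*u - 9*v^2; d F_2 = (4*v) du + (4*u - 2*v) dv
Combining and collecting du, dv coefficients:
  coeff of du: 12*u*v^2 + 36*u*v - 36*v^3 - v - 3
  coeff of dv: 12*u^2*v + 36*u^2 - 42*u*v^2 - 18*u*v - u + 18*v^3 + 6*v
F^* omega = (12*u*v^2 + 36*u*v - 36*v^3 - v - 3) du + (12*u^2*v + 36*u^2 - 42*u*v^2 - 18*u*v - u + 18*v^3 + 6*v) dv.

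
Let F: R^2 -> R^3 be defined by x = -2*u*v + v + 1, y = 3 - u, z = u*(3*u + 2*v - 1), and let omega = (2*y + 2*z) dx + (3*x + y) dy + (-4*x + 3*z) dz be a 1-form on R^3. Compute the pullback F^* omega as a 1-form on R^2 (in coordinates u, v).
F^* omega = (54*u^3 + 90*u^2*v - 27*u^2 + 20*u*v^2 - 30*u*v - 20*u - 8*v^2 - 19*v - 2) du + (6*u^3 + 20*u^2*v + 8*u^2 - 4*u*v - 24*u + 6) dv

Using F^*(f dg) = (f ∘ F) d(g ∘ F), substitute each coordinate x_i by F_i(u, v) in f_i, and replace dx_i by d F_i = (∂F_i/∂u) du + (∂F_i/∂v) dv.
  For the x component: f_1(F) = 6*u^2 + 4*u*v - 4*u + 6; d F_1 = (-2*v) du + (1 - 2*u) dv
  For the y component: f_2(F) = -6*u*v - u + 3*v + 6; d F_2 = (-1) du + (0) dv
  For the z component: f_3(F) = 9*u^2 + 14*u*v - 3*u - 4*v - 4; d F_3 = (6*u + 2*v - 1) du + (2*u) dv
Combining and collecting du, dv coefficients:
  coeff of du: 54*u^3 + 90*u^2*v - 27*u^2 + 20*u*v^2 - 30*u*v - 20*u - 8*v^2 - 19*v - 2
  coeff of dv: 6*u^3 + 20*u^2*v + 8*u^2 - 4*u*v - 24*u + 6
F^* omega = (54*u^3 + 90*u^2*v - 27*u^2 + 20*u*v^2 - 30*u*v - 20*u - 8*v^2 - 19*v - 2) du + (6*u^3 + 20*u^2*v + 8*u^2 - 4*u*v - 24*u + 6) dv.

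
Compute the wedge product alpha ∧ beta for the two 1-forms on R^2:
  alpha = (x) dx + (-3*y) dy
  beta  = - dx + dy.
alpha ∧ beta = (x - 3*y) dx ∧ dy

Distribute the wedge, using dx_i ∧ dx_j = -dx_j ∧ dx_i and dx_i ∧ dx_i = 0. For each pair (i, j) with i < j, the coefficient of dx_i ∧ dx_j in alpha ∧ beta is (alpha_i * beta_j - alpha_j * beta_i). Collecting: alpha ∧ beta = (x - 3*y) dx ∧ dy.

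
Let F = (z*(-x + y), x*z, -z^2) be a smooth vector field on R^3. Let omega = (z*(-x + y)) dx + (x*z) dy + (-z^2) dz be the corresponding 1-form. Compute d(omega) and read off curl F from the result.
d(omega) = (-x) dy ∧ dz + (-x + y) dz ∧ dx + (0) dx ∧ dy; curl F = (-x, -x + y, 0)

d omega = sum_{i<j} (∂f_j/∂x_i - ∂f_i/∂x_j) dx_i ∧ dx_j. Under the identification (dy ∧ dz, dz ∧ dx, dx ∧ dy) ↔ (e_x, e_y, e_z), the coefficients are exactly the components of curl F. Compute:
  ∂R/∂y - ∂Q/∂z = (0) - (x) = -x
  ∂P/∂z - ∂R/∂x = (-x + y) - (0) = -x + y
  ∂Q/∂x - ∂P/∂y = (z) - (z) = 0.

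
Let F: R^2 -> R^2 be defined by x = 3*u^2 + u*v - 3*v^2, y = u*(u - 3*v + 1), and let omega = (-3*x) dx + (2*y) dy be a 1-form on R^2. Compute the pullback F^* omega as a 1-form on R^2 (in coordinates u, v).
F^* omega = (-50*u^3 - 45*u^2*v + 6*u^2 + 69*u*v^2 - 12*u*v + 2*u + 9*v^3) du + (-15*u^3 + 69*u^2*v - 6*u^2 + 27*u*v^2 - 54*v^3) dv

Using F^*(f dg) = (f ∘ F) d(g ∘ F), substitute each coordinate x_i by F_i(u, v) in f_i, and replace dx_i by d F_i = (∂F_i/∂u) du + (∂F_i/∂v) dv.
  For the x component: f_1(F) = -9*u^2 - 3*u*v + 9*v^2; d F_1 = (6*u + v) du + (u - 6*v) dv
  For the y component: f_2(F) = 2*u*(u - 3*v + 1); d F_2 = (2*u - 3*v + 1) du + (-3*u) dv
Combining and collecting du, dv coefficients:
  coeff of du: -50*u^3 - 45*u^2*v + 6*u^2 + 69*u*v^2 - 12*u*v + 2*u + 9*v^3
  coeff of dv: -15*u^3 + 69*u^2*v - 6*u^2 + 27*u*v^2 - 54*v^3
F^* omega = (-50*u^3 - 45*u^2*v + 6*u^2 + 69*u*v^2 - 12*u*v + 2*u + 9*v^3) du + (-15*u^3 + 69*u^2*v - 6*u^2 + 27*u*v^2 - 54*v^3) dv.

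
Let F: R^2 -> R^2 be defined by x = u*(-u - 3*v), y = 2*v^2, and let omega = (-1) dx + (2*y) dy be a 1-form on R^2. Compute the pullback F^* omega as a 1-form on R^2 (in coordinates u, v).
F^* omega = (2*u + 3*v) du + (3*u + 16*v^3) dv

Using F^*(f dg) = (f ∘ F) d(g ∘ F), substitute each coordinate x_i by F_i(u, v) in f_i, and replace dx_i by d F_i = (∂F_i/∂u) du + (∂F_i/∂v) dv.
  For the x component: f_1(F) = -1; d F_1 = (-2*u - 3*v) du + (-3*u) dv
  For the y component: f_2(F) = 4*v^2; d F_2 = (0) du + (4*v) dv
Combining and collecting du, dv coefficients:
  coeff of du: 2*u + 3*v
  coeff of dv: 3*u + 16*v^3
F^* omega = (2*u + 3*v) du + (3*u + 16*v^3) dv.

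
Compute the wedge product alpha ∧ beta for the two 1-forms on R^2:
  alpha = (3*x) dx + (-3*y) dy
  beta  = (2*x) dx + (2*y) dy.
alpha ∧ beta = (12*x*y) dx ∧ dy

Distribute the wedge, using dx_i ∧ dx_j = -dx_j ∧ dx_i and dx_i ∧ dx_i = 0. For each pair (i, j) with i < j, the coefficient of dx_i ∧ dx_j in alpha ∧ beta is (alpha_i * beta_j - alpha_j * beta_i). Collecting: alpha ∧ beta = (12*x*y) dx ∧ dy.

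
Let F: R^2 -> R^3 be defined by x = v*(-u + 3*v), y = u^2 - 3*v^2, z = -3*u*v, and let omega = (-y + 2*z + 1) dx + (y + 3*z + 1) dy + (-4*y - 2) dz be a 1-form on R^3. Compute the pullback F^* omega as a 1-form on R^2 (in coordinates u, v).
F^* omega = (2*u^3 - 5*u^2*v + 2*u - 39*v^3 + 5*v) du + (13*u^3 - 6*u^2*v - 21*u*v^2 + 5*u + 36*v^3) dv

Using F^*(f dg) = (f ∘ F) d(g ∘ F), substitute each coordinate x_i by F_i(u, v) in f_i, and replace dx_i by d F_i = (∂F_i/∂u) du + (∂F_i/∂v) dv.
  For the x component: f_1(F) = -u^2 - 6*u*v + 3*v^2 + 1; d F_1 = (-v) du + (-u + 6*v) dv
  For the y component: f_2(F) = u^2 - 9*u*v - 3*v^2 + 1; d F_2 = (2*u) du + (-6*v) dv
  For the z component: f_3(F) = -4*u^2 + 12*v^2 - 2; d F_3 = (-3*v) du + (-3*u) dv
Combining and collecting du, dv coefficients:
  coeff of du: 2*u^3 - 5*u^2*v + 2*u - 39*v^3 + 5*v
  coeff of dv: 13*u^3 - 6*u^2*v - 21*u*v^2 + 5*u + 36*v^3
F^* omega = (2*u^3 - 5*u^2*v + 2*u - 39*v^3 + 5*v) du + (13*u^3 - 6*u^2*v - 21*u*v^2 + 5*u + 36*v^3) dv.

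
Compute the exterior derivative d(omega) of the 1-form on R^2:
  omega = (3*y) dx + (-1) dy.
d(omega) = (-3) dx ∧ dy

For a 1-form omega = sum_i f_i dx_i, the exterior derivative is
  d(omega) = sum_{i < j} (∂f_j/∂x_i - ∂f_i/∂x_j) dx_i ∧ dx_j.
  coefficient of dx ∧ dy: ∂f_2/∂x - ∂f_1/∂y = ∂(-1)/∂x - ∂(3*y)/∂y = -3
Assembling: d(omega) = (-3) dx ∧ dy.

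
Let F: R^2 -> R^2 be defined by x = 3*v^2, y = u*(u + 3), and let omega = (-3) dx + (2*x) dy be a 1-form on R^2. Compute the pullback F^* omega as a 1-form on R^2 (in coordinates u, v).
F^* omega = (v^2*(12*u + 18)) du + (-18*v) dv

Using F^*(f dg) = (f ∘ F) d(g ∘ F), substitute each coordinate x_i by F_i(u, v) in f_i, and replace dx_i by d F_i = (∂F_i/∂u) du + (∂F_i/∂v) dv.
  For the x component: f_1(F) = -3; d F_1 = (0) du + (6*v) dv
  For the y component: f_2(F) = 6*v^2; d F_2 = (2*u + 3) du + (0) dv
Combining and collecting du, dv coefficients:
  coeff of du: v^2*(12*u + 18)
  coeff of dv: -18*v
F^* omega = (v^2*(12*u + 18)) du + (-18*v) dv.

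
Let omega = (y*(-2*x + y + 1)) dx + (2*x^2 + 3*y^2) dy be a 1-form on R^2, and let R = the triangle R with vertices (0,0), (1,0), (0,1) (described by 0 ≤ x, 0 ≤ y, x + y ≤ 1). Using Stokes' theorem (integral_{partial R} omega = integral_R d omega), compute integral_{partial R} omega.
integral_(partial R) omega = 1/6

Stokes: integral_partial_R omega = integral_R d omega with d omega = (∂Q/∂x - ∂P/∂y) dx ∧ dy.
  ∂Q/∂x = 4*x
  ∂P/∂y = -2*x + 2*y + 1
  integrand = ∂Q/∂x - ∂P/∂y = 6*x - 2*y - 1.
Integrating over R: integral_0^1 integral_0^{1-x} (6*x - 2*y - 1) dy dx = 1/6.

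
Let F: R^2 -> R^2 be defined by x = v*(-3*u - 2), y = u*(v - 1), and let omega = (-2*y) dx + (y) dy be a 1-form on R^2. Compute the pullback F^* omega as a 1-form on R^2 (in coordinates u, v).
F^* omega = (u*(7*v^2 - 8*v + 1)) du + (u*(7*u*v - 7*u + 4*v - 4)) dv

Using F^*(f dg) = (f ∘ F) d(g ∘ F), substitute each coordinate x_i by F_i(u, v) in f_i, and replace dx_i by d F_i = (∂F_i/∂u) du + (∂F_i/∂v) dv.
  For the x component: f_1(F) = 2*u*(1 - v); d F_1 = (-3*v) du + (-3*u - 2) dv
  For the y component: f_2(F) = u*(v - 1); d F_2 = (v - 1) du + (u) dv
Combining and collecting du, dv coefficients:
  coeff of du: u*(7*v^2 - 8*v + 1)
  coeff of dv: u*(7*u*v - 7*u + 4*v - 4)
F^* omega = (u*(7*v^2 - 8*v + 1)) du + (u*(7*u*v - 7*u + 4*v - 4)) dv.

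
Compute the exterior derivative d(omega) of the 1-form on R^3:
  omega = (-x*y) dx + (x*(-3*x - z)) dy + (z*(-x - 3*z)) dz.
d(omega) = (-5*x - z) dx ∧ dy + (-z) dx ∧ dz + (x) dy ∧ dz

For a 1-form omega = sum_i f_i dx_i, the exterior derivative is
  d(omega) = sum_{i < j} (∂f_j/∂x_i - ∂f_i/∂x_j) dx_i ∧ dx_j.
  coefficient of dx ∧ dy: ∂f_2/∂x - ∂f_1/∂y = ∂(x*(-3*x - z))/∂x - ∂(-x*y)/∂y = -5*x - z
  coefficient of dx ∧ dz: ∂f_3/∂x - ∂f_1/∂z = ∂(z*(-x - 3*z))/∂x - ∂(-x*y)/∂z = -z
  coefficient of dy ∧ dz: ∂f_3/∂y - ∂f_2/∂z = ∂(z*(-x - 3*z))/∂y - ∂(x*(-3*x - z))/∂z = x
Assembling: d(omega) = (-5*x - z) dx ∧ dy + (-z) dx ∧ dz + (x) dy ∧ dz.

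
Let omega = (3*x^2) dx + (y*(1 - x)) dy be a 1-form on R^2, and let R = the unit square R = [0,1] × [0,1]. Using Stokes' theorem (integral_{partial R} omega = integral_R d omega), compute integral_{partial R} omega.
integral_(partial R) omega = -1/2

Stokes: integral_partial_R omega = integral_R d omega with d omega = (∂Q/∂x - ∂P/∂y) dx ∧ dy.
  ∂Q/∂x = -y
  ∂P/∂y = 0
  integrand = ∂Q/∂x - ∂P/∂y = -y.
Integrating over R: integral_0^1 integral_0^1 (-y) dx dy = -1/2.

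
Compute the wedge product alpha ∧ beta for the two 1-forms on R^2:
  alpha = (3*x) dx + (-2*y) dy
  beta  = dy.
alpha ∧ beta = (3*x) dx ∧ dy

Distribute the wedge, using dx_i ∧ dx_j = -dx_j ∧ dx_i and dx_i ∧ dx_i = 0. For each pair (i, j) with i < j, the coefficient of dx_i ∧ dx_j in alpha ∧ beta is (alpha_i * beta_j - alpha_j * beta_i). Collecting: alpha ∧ beta = (3*x) dx ∧ dy.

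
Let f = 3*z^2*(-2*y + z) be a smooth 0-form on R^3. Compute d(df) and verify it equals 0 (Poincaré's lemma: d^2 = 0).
d(df) = 0

Step 1: df = sum_i (∂f/∂x_i) dx_i = (0) dx + (-6*z^2) dy + (3*z*(-4*y + 3*z)) dz.
Step 2: Apply d again. Using the 1-form formula, the coefficient of dx ∧ dy in d(df) is ∂^2 f/∂x ∂y - ∂^2 f/∂y ∂x = (0) - (0) = 0 (equality of mixed partials for smooth f).
Similarly for dx ∧ dz and dy ∧ dz — all coefficients vanish. So d(df) = 0.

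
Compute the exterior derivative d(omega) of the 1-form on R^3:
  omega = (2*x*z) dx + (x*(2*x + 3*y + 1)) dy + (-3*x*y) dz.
d(omega) = (4*x + 3*y + 1) dx ∧ dy + (-2*x - 3*y) dx ∧ dz + (-3*x) dy ∧ dz

For a 1-form omega = sum_i f_i dx_i, the exterior derivative is
  d(omega) = sum_{i < j} (∂f_j/∂x_i - ∂f_i/∂x_j) dx_i ∧ dx_j.
  coefficient of dx ∧ dy: ∂f_2/∂x - ∂f_1/∂y = ∂(x*(2*x + 3*y + 1))/∂x - ∂(2*x*z)/∂y = 4*x + 3*y + 1
  coefficient of dx ∧ dz: ∂f_3/∂x - ∂f_1/∂z = ∂(-3*x*y)/∂x - ∂(2*x*z)/∂z = -2*x - 3*y
  coefficient of dy ∧ dz: ∂f_3/∂y - ∂f_2/∂z = ∂(-3*x*y)/∂y - ∂(x*(2*x + 3*y + 1))/∂z = -3*x
Assembling: d(omega) = (4*x + 3*y + 1) dx ∧ dy + (-2*x - 3*y) dx ∧ dz + (-3*x) dy ∧ dz.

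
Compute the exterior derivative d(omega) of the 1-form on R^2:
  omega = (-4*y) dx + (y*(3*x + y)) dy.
d(omega) = (3*y + 4) dx ∧ dy

For a 1-form omega = sum_i f_i dx_i, the exterior derivative is
  d(omega) = sum_{i < j} (∂f_j/∂x_i - ∂f_i/∂x_j) dx_i ∧ dx_j.
  coefficient of dx ∧ dy: ∂f_2/∂x - ∂f_1/∂y = ∂(y*(3*x + y))/∂x - ∂(-4*y)/∂y = 3*y + 4
Assembling: d(omega) = (3*y + 4) dx ∧ dy.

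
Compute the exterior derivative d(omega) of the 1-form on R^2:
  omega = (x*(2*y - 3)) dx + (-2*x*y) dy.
d(omega) = (-2*x - 2*y) dx ∧ dy

For a 1-form omega = sum_i f_i dx_i, the exterior derivative is
  d(omega) = sum_{i < j} (∂f_j/∂x_i - ∂f_i/∂x_j) dx_i ∧ dx_j.
  coefficient of dx ∧ dy: ∂f_2/∂x - ∂f_1/∂y = ∂(-2*x*y)/∂x - ∂(x*(2*y - 3))/∂y = -2*x - 2*y
Assembling: d(omega) = (-2*x - 2*y) dx ∧ dy.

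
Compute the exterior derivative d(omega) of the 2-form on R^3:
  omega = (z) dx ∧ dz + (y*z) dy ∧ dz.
d(omega) = 0

For a 2-form omega = sum_{i<j} g_{ij} dx_i ∧ dx_j, the exterior derivative is
  d(omega) = sum_{i<j} d(g_{ij}) ∧ dx_i ∧ dx_j = sum_{i<j, k} (∂g_{ij}/∂x_k) dx_k ∧ dx_i ∧ dx_j.
Expand each term, using dx_k ∧ dx_i ∧ dx_j = sgn(permutation) dx_{(a)} ∧ dx_{(b)} ∧ dx_{(c)} with (a < b < c) sorted:

Collecting like 3-forms: d(omega) = 0.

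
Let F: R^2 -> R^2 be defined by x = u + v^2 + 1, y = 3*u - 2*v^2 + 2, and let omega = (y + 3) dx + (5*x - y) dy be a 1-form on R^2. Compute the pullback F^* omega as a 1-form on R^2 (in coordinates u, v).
F^* omega = (9*u + 19*v^2 + 14) du + (2*v*(-u - 16*v^2 - 1)) dv

Using F^*(f dg) = (f ∘ F) d(g ∘ F), substitute each coordinate x_i by F_i(u, v) in f_i, and replace dx_i by d F_i = (∂F_i/∂u) du + (∂F_i/∂v) dv.
  For the x component: f_1(F) = 3*u - 2*v^2 + 5; d F_1 = (1) du + (2*v) dv
  For the y component: f_2(F) = 2*u + 7*v^2 + 3; d F_2 = (3) du + (-4*v) dv
Combining and collecting du, dv coefficients:
  coeff of du: 9*u + 19*v^2 + 14
  coeff of dv: 2*v*(-u - 16*v^2 - 1)
F^* omega = (9*u + 19*v^2 + 14) du + (2*v*(-u - 16*v^2 - 1)) dv.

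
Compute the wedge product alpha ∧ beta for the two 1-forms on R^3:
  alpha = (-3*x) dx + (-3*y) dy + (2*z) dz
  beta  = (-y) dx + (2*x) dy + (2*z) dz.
alpha ∧ beta = (-6*x^2 - 3*y^2) dx ∧ dy + (2*z*(-3*x + y)) dx ∧ dz + (-2*z*(2*x + 3*y)) dy ∧ dz

Distribute the wedge, using dx_i ∧ dx_j = -dx_j ∧ dx_i and dx_i ∧ dx_i = 0. For each pair (i, j) with i < j, the coefficient of dx_i ∧ dx_j in alpha ∧ beta is (alpha_i * beta_j - alpha_j * beta_i). Collecting: alpha ∧ beta = (-6*x^2 - 3*y^2) dx ∧ dy + (2*z*(-3*x + y)) dx ∧ dz + (-2*z*(2*x + 3*y)) dy ∧ dz.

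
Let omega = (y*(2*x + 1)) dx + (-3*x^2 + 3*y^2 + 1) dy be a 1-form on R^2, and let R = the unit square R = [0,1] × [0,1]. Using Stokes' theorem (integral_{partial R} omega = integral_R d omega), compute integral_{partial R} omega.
integral_(partial R) omega = -5

Stokes: integral_partial_R omega = integral_R d omega with d omega = (∂Q/∂x - ∂P/∂y) dx ∧ dy.
  ∂Q/∂x = -6*x
  ∂P/∂y = 2*x + 1
  integrand = ∂Q/∂x - ∂P/∂y = -8*x - 1.
Integrating over R: integral_0^1 integral_0^1 (-8*x - 1) dx dy = -5.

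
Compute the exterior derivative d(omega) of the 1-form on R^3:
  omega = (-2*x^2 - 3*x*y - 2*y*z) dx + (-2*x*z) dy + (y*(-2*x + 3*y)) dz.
d(omega) = (3*x) dx ∧ dy + (6*y) dy ∧ dz

For a 1-form omega = sum_i f_i dx_i, the exterior derivative is
  d(omega) = sum_{i < j} (∂f_j/∂x_i - ∂f_i/∂x_j) dx_i ∧ dx_j.
  coefficient of dx ∧ dy: ∂f_2/∂x - ∂f_1/∂y = ∂(-2*x*z)/∂x - ∂(-2*x^2 - 3*x*y - 2*y*z)/∂y = 3*x
  coefficient of dy ∧ dz: ∂f_3/∂y - ∂f_2/∂z = ∂(y*(-2*x + 3*y))/∂y - ∂(-2*x*z)/∂z = 6*y
Assembling: d(omega) = (3*x) dx ∧ dy + (6*y) dy ∧ dz.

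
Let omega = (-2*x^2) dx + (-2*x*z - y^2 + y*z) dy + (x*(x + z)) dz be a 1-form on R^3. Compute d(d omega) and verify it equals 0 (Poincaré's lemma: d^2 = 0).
d(d omega) = 0

Step 1: d omega = sum_{i<j} (∂f_j/∂x_i - ∂f_i/∂x_j) dx_i ∧ dx_j:
  coeff of dx ∧ dy: -2*z
  coeff of dx ∧ dz: 2*x + z
  coeff of dy ∧ dz: 2*x - y
Step 2: Apply d again to each 2-form coefficient. The only possible 3-form in R^3 is dx ∧ dy ∧ dz, with coefficient
  ∂(coeff of dy∧dz)/∂x - ∂(coeff of dx∧dz)/∂y + ∂(coeff of dx∧dy)/∂z
  = ∂/∂x (2*x - y) - ∂/∂y (2*x + z) + ∂/∂z (-2*z).
Each of these terms simplifies to sums of mixed partials that cancel in pairs. The result is 0 (by equality of mixed partials for smooth functions — Schwarz / Clairaut).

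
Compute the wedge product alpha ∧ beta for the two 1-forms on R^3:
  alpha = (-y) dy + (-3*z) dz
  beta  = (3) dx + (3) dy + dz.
alpha ∧ beta = (3*y) dx ∧ dy + (-y + 9*z) dy ∧ dz + (9*z) dx ∧ dz

Distribute the wedge, using dx_i ∧ dx_j = -dx_j ∧ dx_i and dx_i ∧ dx_i = 0. For each pair (i, j) with i < j, the coefficient of dx_i ∧ dx_j in alpha ∧ beta is (alpha_i * beta_j - alpha_j * beta_i). Collecting: alpha ∧ beta = (3*y) dx ∧ dy + (-y + 9*z) dy ∧ dz + (9*z) dx ∧ dz.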